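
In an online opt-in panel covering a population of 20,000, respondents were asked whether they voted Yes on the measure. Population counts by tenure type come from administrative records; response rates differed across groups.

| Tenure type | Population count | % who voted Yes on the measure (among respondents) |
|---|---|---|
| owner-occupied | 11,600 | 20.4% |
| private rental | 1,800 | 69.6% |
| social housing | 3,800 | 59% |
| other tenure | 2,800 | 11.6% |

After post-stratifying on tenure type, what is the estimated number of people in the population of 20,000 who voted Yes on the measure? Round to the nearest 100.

6,200

Estimated count per cell = population count × respondent percentage:
  owner-occupied: 11,600 × 20.4% = 2366.4
  private rental: 1,800 × 69.6% = 1252.8
  social housing: 3,800 × 59% = 2242
  other tenure: 2,800 × 11.6% = 324.8
Estimated total = 6186 → 6,200.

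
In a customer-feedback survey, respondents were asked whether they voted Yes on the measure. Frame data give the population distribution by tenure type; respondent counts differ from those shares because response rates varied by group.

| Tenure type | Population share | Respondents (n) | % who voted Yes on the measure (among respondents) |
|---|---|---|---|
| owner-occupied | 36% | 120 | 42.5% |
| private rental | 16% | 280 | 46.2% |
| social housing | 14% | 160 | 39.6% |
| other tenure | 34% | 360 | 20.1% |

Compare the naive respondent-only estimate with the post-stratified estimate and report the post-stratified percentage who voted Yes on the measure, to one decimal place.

Unadjusted (pooled respondent) estimate weights by respondent counts:
  (120/920)×42.5 + (280/920)×46.2 + (160/920)×39.6 + (360/920)×20.1 = 34.3565%
Reweighting by population tenure type shares:
  0.36×42.5 + 0.16×46.2 + 0.14×39.6 + 0.34×20.1 = 35.07%

35.1%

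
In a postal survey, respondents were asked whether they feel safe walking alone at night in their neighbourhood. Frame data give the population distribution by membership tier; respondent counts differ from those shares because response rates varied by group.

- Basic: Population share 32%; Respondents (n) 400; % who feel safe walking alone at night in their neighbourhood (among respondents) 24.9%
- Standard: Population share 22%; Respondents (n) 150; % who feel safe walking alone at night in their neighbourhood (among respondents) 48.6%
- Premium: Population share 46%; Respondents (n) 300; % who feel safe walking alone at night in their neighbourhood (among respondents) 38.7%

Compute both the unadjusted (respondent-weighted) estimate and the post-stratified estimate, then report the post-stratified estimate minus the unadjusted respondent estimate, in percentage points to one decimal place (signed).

+2.5 percentage points

Without adjustment, the pooled respondent share is:
  (400/850)×24.9 + (150/850)×48.6 + (300/850)×38.7 = 33.9529%
Post-stratifying to population shares instead:
  0.32×24.9 + 0.22×48.6 + 0.46×38.7 = 36.462%
Difference = 36.462 − 33.9529 = 2.5091 pp.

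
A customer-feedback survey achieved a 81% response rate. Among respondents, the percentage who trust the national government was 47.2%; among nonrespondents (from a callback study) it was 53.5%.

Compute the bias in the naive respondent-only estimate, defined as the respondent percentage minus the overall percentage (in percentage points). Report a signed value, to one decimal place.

-1.2 percentage points

Nonresponse fraction = 1 − 0.81 = 0.19.
Bias = (nonresponse fraction) × (respondent percentage − nonrespondent percentage)
     = 0.19 × (47.2 − 53.5) = 0.19 × -6.3 = -1.197.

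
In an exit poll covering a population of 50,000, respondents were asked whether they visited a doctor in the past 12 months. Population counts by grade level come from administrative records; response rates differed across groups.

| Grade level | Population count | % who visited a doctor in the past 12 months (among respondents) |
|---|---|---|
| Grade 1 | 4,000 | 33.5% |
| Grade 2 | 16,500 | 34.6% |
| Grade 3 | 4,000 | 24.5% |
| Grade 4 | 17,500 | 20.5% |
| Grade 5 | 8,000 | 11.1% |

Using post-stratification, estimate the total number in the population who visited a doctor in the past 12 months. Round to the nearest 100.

12,500

Each cell contributes its population count × the respondent rate:
  Grade 1: 4,000 × 33.5% = 1340
  Grade 2: 16,500 × 34.6% = 5709
  Grade 3: 4,000 × 24.5% = 980
  Grade 4: 17,500 × 20.5% = 3587.5
  Grade 5: 8,000 × 11.1% = 888
Estimated total = 12504.5 → 12,500.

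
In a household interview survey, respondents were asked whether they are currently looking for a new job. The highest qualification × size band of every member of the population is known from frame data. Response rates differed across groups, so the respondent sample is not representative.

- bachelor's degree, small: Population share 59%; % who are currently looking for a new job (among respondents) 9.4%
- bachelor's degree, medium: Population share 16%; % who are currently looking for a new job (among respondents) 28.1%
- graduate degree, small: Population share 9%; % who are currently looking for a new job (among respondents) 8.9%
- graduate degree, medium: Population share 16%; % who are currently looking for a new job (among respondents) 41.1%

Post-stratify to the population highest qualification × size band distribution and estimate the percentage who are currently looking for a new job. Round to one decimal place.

17.4%

Weight each group's respondent value by its population share:
  bachelor's degree, small: 0.59 × 9.4 = 5.546
  bachelor's degree, medium: 0.16 × 28.1 = 4.496
  graduate degree, small: 0.09 × 8.9 = 0.801
  graduate degree, medium: 0.16 × 41.1 = 6.576
Post-stratified estimate = 17.419 → 17.4%.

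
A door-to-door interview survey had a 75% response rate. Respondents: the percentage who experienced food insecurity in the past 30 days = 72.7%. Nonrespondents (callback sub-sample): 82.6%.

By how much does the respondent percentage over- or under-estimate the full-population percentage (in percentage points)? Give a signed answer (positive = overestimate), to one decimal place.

-2.5 percentage points

Nonresponse fraction = 1 − 0.75 = 0.25.
Bias = (nonresponse fraction) × (respondent percentage − nonrespondent percentage)
     = 0.25 × (72.7 − 82.6) = 0.25 × -9.9 = -2.475.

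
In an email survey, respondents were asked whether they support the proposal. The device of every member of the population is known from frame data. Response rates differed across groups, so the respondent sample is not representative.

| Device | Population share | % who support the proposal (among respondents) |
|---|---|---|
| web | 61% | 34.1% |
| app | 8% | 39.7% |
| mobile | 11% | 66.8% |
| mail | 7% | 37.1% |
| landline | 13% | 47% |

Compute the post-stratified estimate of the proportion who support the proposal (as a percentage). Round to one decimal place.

Each cell contributes population-share × respondent value:
  web: 0.61 × 34.1 = 20.801
  app: 0.08 × 39.7 = 3.176
  mobile: 0.11 × 66.8 = 7.348
  mail: 0.07 × 37.1 = 2.597
  landline: 0.13 × 47 = 6.11
Post-stratified estimate = 40.032 → 40.0%.

40.0%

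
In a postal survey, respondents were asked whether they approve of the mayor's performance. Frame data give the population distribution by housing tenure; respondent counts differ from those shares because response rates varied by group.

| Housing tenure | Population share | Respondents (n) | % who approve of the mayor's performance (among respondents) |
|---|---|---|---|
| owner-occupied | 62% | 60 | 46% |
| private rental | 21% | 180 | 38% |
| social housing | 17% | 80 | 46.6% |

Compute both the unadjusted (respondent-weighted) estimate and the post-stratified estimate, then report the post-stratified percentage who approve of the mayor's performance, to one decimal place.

Unadjusted (pooled respondent) estimate weights by respondent counts:
  (60/320)×46 + (180/320)×38 + (80/320)×46.6 = 41.65%
Post-stratifying to population shares instead:
  0.62×46 + 0.21×38 + 0.17×46.6 = 44.422%

44.4%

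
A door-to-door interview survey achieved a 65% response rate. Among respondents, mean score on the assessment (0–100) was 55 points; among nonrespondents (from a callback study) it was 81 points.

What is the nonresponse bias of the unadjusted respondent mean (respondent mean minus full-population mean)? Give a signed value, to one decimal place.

Nonresponse fraction = 1 − 0.65 = 0.35.
Bias = (nonresponse fraction) × (respondent mean − nonrespondent mean)
     = 0.35 × (55 − 81) = 0.35 × -26 = -9.1.

-9.1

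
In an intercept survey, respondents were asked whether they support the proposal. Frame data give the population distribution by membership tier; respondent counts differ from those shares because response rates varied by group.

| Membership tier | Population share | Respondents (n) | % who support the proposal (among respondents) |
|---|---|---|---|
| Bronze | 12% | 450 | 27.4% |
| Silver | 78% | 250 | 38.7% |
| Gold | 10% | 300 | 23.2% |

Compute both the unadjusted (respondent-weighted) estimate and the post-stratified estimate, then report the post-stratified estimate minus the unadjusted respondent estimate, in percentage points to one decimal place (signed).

Naive respondent-only estimate (weights = respondent counts):
  (450/1000)×27.4 + (250/1000)×38.7 + (300/1000)×23.2 = 28.965%
Post-stratified estimate weights by population shares:
  0.12×27.4 + 0.78×38.7 + 0.1×23.2 = 35.794%
Difference = 35.794 − 28.965 = 6.829 pp.

+6.8 percentage points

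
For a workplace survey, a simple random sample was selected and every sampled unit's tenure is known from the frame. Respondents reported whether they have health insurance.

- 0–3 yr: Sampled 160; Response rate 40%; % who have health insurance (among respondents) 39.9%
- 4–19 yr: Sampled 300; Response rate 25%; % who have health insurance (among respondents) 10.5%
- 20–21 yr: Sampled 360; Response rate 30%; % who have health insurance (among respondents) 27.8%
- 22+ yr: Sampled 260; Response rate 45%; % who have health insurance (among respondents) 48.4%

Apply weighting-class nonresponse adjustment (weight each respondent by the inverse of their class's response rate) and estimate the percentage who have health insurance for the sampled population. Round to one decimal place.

Inverse-response-rate weighting restores each class to its sampled count, so class totals weight by n_sampled:
  0–3 yr: 160 × 39.9 = 6384
  4–19 yr: 300 × 10.5 = 3150
  20–21 yr: 360 × 27.8 = 10,008
  22+ yr: 260 × 48.4 = 12,584
Adjusted estimate = 32,126 / 1,080 = 29.7463 → 29.7%.

29.7%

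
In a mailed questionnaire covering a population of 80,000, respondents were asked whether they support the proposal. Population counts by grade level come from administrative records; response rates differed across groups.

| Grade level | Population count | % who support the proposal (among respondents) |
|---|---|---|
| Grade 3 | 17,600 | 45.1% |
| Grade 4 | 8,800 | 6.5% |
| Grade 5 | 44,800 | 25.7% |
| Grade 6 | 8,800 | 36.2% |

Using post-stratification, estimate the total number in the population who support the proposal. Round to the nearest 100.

Apply each group's respondent rate to its population count:
  Grade 3: 17,600 × 45.1% = 7937.6
  Grade 4: 8,800 × 6.5% = 572
  Grade 5: 44,800 × 25.7% = 11513.6
  Grade 6: 8,800 × 36.2% = 3185.6
Estimated total = 23208.8 → 23,200.

23,200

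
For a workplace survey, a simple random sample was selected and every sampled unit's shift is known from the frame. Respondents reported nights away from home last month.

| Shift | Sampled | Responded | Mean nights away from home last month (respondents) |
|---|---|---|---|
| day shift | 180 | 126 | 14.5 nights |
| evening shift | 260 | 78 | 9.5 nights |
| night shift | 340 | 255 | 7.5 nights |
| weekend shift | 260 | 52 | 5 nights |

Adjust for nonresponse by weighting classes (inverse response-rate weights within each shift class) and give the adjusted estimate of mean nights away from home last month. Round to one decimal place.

Response rates by class: day shift 126/180 = 70%, evening shift 78/260 = 30%, night shift 255/340 = 75%, weekend shift 52/260 = 20%.
With weight = n_sampled/n_responded per class, the weighted class total is n_sampled:
  day shift: 180 × 14.5 = 2610
  evening shift: 260 × 9.5 = 2470
  night shift: 340 × 7.5 = 2550
  weekend shift: 260 × 5 = 1300
Adjusted estimate = 8930 / 1,040 = 8.58654 → 8.6.

8.6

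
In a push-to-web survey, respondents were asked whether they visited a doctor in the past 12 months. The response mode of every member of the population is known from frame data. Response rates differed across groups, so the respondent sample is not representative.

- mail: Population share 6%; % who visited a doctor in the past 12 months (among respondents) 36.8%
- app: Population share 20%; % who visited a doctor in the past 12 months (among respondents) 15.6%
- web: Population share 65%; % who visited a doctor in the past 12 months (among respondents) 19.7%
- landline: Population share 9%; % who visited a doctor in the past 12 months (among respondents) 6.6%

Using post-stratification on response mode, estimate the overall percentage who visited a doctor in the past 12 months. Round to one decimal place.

Reweight to the known response mode distribution:
  mail: 0.06 × 36.8 = 2.208
  app: 0.2 × 15.6 = 3.12
  web: 0.65 × 19.7 = 12.805
  landline: 0.09 × 6.6 = 0.594
Post-stratified estimate = 18.727 → 18.7%.

18.7%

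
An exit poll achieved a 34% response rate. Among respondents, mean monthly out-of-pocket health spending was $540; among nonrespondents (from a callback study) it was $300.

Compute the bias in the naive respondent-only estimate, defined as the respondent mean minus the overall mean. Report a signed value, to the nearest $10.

+$160

Nonresponse fraction = 1 − 0.34 = 0.66.
Bias = (nonresponse fraction) × (respondent mean − nonrespondent mean)
     = 0.66 × (540 − 300) = 0.66 × 240 = 158.4.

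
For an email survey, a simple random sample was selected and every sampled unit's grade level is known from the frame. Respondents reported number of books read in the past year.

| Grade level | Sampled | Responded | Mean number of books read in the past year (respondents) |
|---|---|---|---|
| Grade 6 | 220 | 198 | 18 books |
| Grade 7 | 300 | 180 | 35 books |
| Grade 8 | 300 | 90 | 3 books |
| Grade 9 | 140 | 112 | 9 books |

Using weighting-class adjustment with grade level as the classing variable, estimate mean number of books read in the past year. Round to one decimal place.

Class response rates: Grade 6 198/220 = 90%, Grade 7 180/300 = 60%, Grade 8 90/300 = 30%, Grade 9 112/140 = 80%.
Weighting each respondent by the inverse class response rate inflates each class back to its sampled size, so the class weight is n_sampled:
  Grade 6: 220 × 18 = 3960
  Grade 7: 300 × 35 = 10,500
  Grade 8: 300 × 3 = 900
  Grade 9: 140 × 9 = 1260
Adjusted estimate = 16,620 / 960 = 17.3125 → 17.3.

17.3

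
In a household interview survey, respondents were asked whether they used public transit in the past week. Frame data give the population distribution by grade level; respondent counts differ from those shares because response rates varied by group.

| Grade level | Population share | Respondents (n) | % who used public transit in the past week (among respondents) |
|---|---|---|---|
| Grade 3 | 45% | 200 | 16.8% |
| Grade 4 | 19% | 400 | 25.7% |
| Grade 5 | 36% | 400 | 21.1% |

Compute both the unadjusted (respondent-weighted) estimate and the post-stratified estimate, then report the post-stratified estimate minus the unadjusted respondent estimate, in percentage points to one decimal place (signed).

-2.0 percentage points

Naive respondent-only estimate (weights = respondent counts):
  (200/1000)×16.8 + (400/1000)×25.7 + (400/1000)×21.1 = 22.08%
Post-stratified estimate weights by population shares:
  0.45×16.8 + 0.19×25.7 + 0.36×21.1 = 20.039%
Difference = 20.039 − 22.08 = -2.041 pp.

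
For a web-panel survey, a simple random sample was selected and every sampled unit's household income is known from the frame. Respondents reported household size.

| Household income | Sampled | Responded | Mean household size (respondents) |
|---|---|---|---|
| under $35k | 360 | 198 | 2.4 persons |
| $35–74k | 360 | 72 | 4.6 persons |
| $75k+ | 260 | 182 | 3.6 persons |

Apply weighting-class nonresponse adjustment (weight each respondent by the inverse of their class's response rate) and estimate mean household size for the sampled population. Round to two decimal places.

3.53

Response rates by class: under $35k 198/360 = 55%, $35–74k 72/360 = 20%, $75k+ 182/260 = 70%.
With weight = n_sampled/n_responded per class, the weighted class total is n_sampled:
  under $35k: 360 × 2.4 = 864
  $35–74k: 360 × 4.6 = 1656
  $75k+: 260 × 3.6 = 936
Adjusted estimate = 3456 / 980 = 3.52653 → 3.53.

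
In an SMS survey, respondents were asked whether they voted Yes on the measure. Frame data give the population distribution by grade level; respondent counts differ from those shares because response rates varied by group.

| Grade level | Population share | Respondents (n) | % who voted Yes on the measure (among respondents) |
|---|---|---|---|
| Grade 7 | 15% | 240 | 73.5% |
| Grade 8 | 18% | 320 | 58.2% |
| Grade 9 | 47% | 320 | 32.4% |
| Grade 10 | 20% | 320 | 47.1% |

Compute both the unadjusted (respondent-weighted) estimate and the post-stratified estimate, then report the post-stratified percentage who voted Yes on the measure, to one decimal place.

46.1%

Unadjusted (pooled respondent) estimate weights by respondent counts:
  (240/1200)×73.5 + (320/1200)×58.2 + (320/1200)×32.4 + (320/1200)×47.1 = 51.42%
Post-stratifying to population shares instead:
  0.15×73.5 + 0.18×58.2 + 0.47×32.4 + 0.2×47.1 = 46.149%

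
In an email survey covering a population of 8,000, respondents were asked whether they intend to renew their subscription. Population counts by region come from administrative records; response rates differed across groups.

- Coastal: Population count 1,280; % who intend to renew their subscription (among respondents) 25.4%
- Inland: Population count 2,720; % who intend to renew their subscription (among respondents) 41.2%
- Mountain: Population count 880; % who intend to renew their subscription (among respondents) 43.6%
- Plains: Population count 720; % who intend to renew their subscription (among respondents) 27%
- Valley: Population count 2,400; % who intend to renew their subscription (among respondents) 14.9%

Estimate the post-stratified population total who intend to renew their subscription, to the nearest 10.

2,380

Each cell contributes its population count × the respondent rate:
  Coastal: 1,280 × 25.4% = 325.12
  Inland: 2,720 × 41.2% = 1120.64
  Mountain: 880 × 43.6% = 383.68
  Plains: 720 × 27% = 194.4
  Valley: 2,400 × 14.9% = 357.6
Estimated total = 2381.44 → 2,380.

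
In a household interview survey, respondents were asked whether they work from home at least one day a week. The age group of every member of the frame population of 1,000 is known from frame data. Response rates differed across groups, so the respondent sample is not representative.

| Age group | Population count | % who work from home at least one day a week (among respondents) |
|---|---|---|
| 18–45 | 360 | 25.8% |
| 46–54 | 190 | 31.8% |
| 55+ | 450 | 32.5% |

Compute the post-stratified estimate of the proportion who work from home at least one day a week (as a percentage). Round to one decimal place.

30.0%

Post-stratification weights by population share, not respondent share:
  18–45: (360/1,000) × 25.8 = 9.288
  46–54: (190/1,000) × 31.8 = 6.042
  55+: (450/1,000) × 32.5 = 14.625
Post-stratified estimate = 29.955 → 30.0%.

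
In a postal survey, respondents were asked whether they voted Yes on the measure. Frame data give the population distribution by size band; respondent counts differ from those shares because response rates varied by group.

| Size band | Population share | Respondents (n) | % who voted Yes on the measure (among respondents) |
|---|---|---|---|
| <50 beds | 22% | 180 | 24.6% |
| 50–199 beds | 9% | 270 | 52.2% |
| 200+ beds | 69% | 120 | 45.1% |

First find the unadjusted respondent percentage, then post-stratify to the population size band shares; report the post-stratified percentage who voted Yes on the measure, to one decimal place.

Without adjustment, the pooled respondent share is:
  (180/570)×24.6 + (270/570)×52.2 + (120/570)×45.1 = 41.9895%
Post-stratified estimate weights by population shares:
  0.22×24.6 + 0.09×52.2 + 0.69×45.1 = 41.229%

41.2%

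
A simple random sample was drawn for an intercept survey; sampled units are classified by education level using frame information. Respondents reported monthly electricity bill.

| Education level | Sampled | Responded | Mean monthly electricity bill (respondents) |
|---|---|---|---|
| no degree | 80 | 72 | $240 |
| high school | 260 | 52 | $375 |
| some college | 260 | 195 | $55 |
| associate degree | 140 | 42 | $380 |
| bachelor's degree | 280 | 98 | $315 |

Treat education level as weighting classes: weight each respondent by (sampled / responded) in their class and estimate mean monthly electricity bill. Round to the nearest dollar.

Response rates by class: no degree 72/80 = 90%, high school 52/260 = 20%, some college 195/260 = 75%, associate degree 42/140 = 30%, bachelor's degree 98/280 = 35%.
Each respondent's weight = sampled/responded in their class; summing within a class gives n_sampled, so:
  no degree: 80 × 240 = 19,200
  high school: 260 × 375 = 97,500
  some college: 260 × 55 = 14,300
  associate degree: 140 × 380 = 53,200
  bachelor's degree: 280 × 315 = 88,200
Adjusted estimate = 272,400 / 1,020 = 267.059 → $267.

$267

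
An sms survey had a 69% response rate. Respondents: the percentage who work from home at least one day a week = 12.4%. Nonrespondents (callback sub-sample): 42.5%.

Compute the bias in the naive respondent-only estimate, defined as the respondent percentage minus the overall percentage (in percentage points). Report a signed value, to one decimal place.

-9.3 percentage points

Nonresponse fraction = 1 − 0.69 = 0.31.
Bias = (nonresponse fraction) × (respondent percentage − nonrespondent percentage)
     = 0.31 × (12.4 − 42.5) = 0.31 × -30.1 = -9.331.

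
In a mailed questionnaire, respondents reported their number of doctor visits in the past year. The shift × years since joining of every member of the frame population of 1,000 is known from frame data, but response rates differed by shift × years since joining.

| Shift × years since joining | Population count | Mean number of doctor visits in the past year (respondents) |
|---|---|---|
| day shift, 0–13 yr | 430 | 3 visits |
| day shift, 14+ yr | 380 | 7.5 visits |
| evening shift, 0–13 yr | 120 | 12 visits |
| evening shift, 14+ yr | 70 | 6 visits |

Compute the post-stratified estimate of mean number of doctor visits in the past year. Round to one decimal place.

6.0

Reweight to the known shift × years since joining distribution:
  day shift, 0–13 yr: (430/1,000) × 3 = 1.29
  day shift, 14+ yr: (380/1,000) × 7.5 = 2.85
  evening shift, 0–13 yr: (120/1,000) × 12 = 1.44
  evening shift, 14+ yr: (70/1,000) × 6 = 0.42
Post-stratified estimate = 6 → 6.0.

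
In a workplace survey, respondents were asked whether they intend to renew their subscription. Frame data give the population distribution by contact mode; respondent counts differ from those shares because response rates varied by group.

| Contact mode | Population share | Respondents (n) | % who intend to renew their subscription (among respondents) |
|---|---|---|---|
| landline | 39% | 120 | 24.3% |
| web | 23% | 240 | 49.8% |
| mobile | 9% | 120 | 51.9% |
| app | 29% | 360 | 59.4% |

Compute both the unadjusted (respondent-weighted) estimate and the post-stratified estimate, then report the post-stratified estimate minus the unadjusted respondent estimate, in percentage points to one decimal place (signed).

-7.7 percentage points

Without adjustment, the pooled respondent share is:
  (120/840)×24.3 + (240/840)×49.8 + (120/840)×51.9 + (360/840)×59.4 = 50.5714%
Post-stratifying to population shares instead:
  0.39×24.3 + 0.23×49.8 + 0.09×51.9 + 0.29×59.4 = 42.828%
Difference = 42.828 − 50.5714 = -7.7434 pp.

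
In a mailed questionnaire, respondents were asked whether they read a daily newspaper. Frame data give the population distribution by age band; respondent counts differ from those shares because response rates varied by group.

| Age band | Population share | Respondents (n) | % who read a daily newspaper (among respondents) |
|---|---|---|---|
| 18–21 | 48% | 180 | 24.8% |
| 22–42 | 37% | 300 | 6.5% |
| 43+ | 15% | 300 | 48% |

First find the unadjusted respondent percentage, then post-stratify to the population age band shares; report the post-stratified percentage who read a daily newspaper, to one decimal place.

21.5%

Naive respondent-only estimate (weights = respondent counts):
  (180/780)×24.8 + (300/780)×6.5 + (300/780)×48 = 26.6846%
Post-stratifying to population shares instead:
  0.48×24.8 + 0.37×6.5 + 0.15×48 = 21.509%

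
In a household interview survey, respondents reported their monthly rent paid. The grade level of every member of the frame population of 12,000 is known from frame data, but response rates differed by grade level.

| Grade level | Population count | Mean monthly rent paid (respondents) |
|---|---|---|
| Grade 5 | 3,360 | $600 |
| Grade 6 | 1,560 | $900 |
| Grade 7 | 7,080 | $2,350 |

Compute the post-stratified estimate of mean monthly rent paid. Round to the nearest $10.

$1,670

Post-stratification weights by population share, not respondent share:
  Grade 5: (3,360/12,000) × 600 = 168
  Grade 6: (1,560/12,000) × 900 = 117
  Grade 7: (7,080/12,000) × 2350 = 1386.5
Post-stratified estimate = 1671.5 → $1,670.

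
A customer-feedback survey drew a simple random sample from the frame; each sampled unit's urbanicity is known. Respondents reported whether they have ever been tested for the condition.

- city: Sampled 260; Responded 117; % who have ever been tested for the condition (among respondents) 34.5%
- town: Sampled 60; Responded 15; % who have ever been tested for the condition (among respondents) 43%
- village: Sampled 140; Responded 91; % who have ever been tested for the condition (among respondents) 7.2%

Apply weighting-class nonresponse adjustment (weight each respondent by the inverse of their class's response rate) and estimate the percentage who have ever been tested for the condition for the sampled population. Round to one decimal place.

27.3%

Class response rates: city 117/260 = 45%, town 15/60 = 25%, village 91/140 = 65%.
Inverse-response-rate weighting restores each class to its sampled count, so class totals weight by n_sampled:
  city: 260 × 34.5 = 8970
  town: 60 × 43 = 2580
  village: 140 × 7.2 = 1008
Adjusted estimate = 12,558 / 460 = 27.3 → 27.3%.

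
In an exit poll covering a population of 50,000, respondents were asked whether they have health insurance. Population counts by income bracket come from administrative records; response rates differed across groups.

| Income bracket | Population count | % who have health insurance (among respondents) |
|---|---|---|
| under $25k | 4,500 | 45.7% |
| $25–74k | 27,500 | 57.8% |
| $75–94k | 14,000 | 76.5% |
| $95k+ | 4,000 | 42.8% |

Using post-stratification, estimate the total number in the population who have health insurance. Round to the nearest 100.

Each cell contributes its population count × the respondent rate:
  under $25k: 4,500 × 45.7% = 2056.5
  $25–74k: 27,500 × 57.8% = 15,895
  $75–94k: 14,000 × 76.5% = 10,710
  $95k+: 4,000 × 42.8% = 1712
Estimated total = 30373.5 → 30,400.

30,400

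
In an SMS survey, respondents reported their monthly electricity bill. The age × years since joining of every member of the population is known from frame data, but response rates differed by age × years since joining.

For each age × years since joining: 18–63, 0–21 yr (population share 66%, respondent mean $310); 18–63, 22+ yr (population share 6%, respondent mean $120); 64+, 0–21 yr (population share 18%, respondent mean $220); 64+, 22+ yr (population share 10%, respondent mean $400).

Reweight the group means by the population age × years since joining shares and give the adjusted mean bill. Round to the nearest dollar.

Each cell contributes population-share × respondent value:
  18–63, 0–21 yr: 0.66 × 310 = 204.6
  18–63, 22+ yr: 0.06 × 120 = 7.2
  64+, 0–21 yr: 0.18 × 220 = 39.6
  64+, 22+ yr: 0.1 × 400 = 40
Post-stratified estimate = 291.4 → $291.

$291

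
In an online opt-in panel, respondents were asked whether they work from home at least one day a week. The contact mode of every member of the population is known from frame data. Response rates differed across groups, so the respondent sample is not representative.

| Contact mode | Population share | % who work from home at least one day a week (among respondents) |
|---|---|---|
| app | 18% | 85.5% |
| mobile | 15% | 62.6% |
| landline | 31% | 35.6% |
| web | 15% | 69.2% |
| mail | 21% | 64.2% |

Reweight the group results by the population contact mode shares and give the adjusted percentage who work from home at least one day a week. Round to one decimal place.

59.7%

Post-stratification weights by population share, not respondent share:
  app: 0.18 × 85.5 = 15.39
  mobile: 0.15 × 62.6 = 9.39
  landline: 0.31 × 35.6 = 11.036
  web: 0.15 × 69.2 = 10.38
  mail: 0.21 × 64.2 = 13.482
Post-stratified estimate = 59.678 → 59.7%.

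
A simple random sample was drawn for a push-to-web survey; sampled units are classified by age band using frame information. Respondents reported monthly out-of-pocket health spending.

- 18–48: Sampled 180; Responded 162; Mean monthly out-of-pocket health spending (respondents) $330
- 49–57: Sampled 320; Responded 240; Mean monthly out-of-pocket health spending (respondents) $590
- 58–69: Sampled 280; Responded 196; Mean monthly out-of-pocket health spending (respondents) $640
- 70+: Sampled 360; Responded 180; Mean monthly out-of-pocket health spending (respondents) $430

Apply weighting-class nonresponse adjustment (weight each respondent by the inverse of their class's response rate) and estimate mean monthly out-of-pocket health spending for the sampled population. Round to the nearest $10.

Response rates by class: 18–48 162/180 = 90%, 49–57 240/320 = 75%, 58–69 196/280 = 70%, 70+ 180/360 = 50%.
Each respondent's weight = sampled/responded in their class; summing within a class gives n_sampled, so:
  18–48: 180 × 330 = 59,400
  49–57: 320 × 590 = 188,800
  58–69: 280 × 640 = 179,200
  70+: 360 × 430 = 154,800
Adjusted estimate = 582,200 / 1,140 = 510.702 → $510.

$510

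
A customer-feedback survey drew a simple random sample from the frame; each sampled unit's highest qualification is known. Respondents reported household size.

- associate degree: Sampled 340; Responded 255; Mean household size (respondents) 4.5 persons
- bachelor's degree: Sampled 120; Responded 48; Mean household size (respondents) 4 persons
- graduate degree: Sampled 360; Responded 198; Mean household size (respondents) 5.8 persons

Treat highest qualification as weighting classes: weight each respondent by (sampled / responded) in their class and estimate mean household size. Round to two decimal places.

Class response rates: associate degree 255/340 = 75%, bachelor's degree 48/120 = 40%, graduate degree 198/360 = 55%.
Each respondent's weight = sampled/responded in their class; summing within a class gives n_sampled, so:
  associate degree: 340 × 4.5 = 1530
  bachelor's degree: 120 × 4 = 480
  graduate degree: 360 × 5.8 = 2088
Adjusted estimate = 4098 / 820 = 4.99756 → 5.00.

5.00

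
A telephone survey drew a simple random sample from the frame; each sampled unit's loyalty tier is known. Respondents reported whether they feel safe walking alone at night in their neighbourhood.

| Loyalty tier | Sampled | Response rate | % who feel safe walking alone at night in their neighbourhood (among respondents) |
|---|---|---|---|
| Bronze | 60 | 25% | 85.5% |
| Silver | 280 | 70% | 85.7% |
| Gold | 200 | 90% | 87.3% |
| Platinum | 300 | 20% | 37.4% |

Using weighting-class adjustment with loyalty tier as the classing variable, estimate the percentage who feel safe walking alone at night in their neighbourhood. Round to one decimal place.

68.8%

With weight = n_sampled/n_responded per class, the weighted class total is n_sampled:
  Bronze: 60 × 85.5 = 5130
  Silver: 280 × 85.7 = 23,996
  Gold: 200 × 87.3 = 17,460
  Platinum: 300 × 37.4 = 11,220
Adjusted estimate = 57,806 / 840 = 68.8167 → 68.8%.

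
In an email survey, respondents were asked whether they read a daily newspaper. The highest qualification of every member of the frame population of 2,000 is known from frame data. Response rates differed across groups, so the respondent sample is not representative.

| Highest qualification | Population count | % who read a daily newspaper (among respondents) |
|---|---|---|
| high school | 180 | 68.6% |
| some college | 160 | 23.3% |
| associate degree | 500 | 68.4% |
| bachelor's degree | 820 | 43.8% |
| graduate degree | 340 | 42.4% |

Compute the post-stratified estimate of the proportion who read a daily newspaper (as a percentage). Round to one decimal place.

Post-stratification weights by population share, not respondent share:
  high school: (180/2,000) × 68.6 = 6.174
  some college: (160/2,000) × 23.3 = 1.864
  associate degree: (500/2,000) × 68.4 = 17.1
  bachelor's degree: (820/2,000) × 43.8 = 17.958
  graduate degree: (340/2,000) × 42.4 = 7.208
Post-stratified estimate = 50.304 → 50.3%.

50.3%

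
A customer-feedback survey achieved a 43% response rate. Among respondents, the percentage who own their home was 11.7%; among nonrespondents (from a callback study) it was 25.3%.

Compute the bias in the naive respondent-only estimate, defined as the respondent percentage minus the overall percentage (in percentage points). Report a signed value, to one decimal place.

Nonresponse fraction = 1 − 0.43 = 0.57.
Bias = (nonresponse fraction) × (respondent percentage − nonrespondent percentage)
     = 0.57 × (11.7 − 25.3) = 0.57 × -13.6 = -7.752.

-7.8 percentage points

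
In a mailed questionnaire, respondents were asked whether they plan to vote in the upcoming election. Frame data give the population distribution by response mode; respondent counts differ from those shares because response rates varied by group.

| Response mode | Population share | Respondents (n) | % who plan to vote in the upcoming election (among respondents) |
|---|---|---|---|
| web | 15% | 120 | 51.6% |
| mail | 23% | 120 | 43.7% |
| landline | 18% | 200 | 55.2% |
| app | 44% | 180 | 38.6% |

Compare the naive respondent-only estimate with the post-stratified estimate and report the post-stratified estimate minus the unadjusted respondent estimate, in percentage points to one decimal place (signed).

Without adjustment, the pooled respondent share is:
  (120/620)×51.6 + (120/620)×43.7 + (200/620)×55.2 + (180/620)×38.6 = 47.4581%
Reweighting by population response mode shares:
  0.15×51.6 + 0.23×43.7 + 0.18×55.2 + 0.44×38.6 = 44.711%
Difference = 44.711 − 47.4581 = -2.7471 pp.

-2.7 percentage points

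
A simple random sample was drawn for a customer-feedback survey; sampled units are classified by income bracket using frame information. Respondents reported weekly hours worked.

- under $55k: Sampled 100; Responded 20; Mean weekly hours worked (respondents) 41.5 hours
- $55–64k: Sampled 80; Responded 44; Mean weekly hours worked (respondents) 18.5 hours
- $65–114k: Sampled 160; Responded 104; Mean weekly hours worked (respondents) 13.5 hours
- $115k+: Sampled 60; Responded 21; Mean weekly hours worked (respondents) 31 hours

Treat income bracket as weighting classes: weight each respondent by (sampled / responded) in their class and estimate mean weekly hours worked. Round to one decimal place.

24.1

Response rates by class: under $55k 20/100 = 20%, $55–64k 44/80 = 55%, $65–114k 104/160 = 65%, $115k+ 21/60 = 35%.
Weighting each respondent by the inverse class response rate inflates each class back to its sampled size, so the class weight is n_sampled:
  under $55k: 100 × 41.5 = 4150
  $55–64k: 80 × 18.5 = 1480
  $65–114k: 160 × 13.5 = 2160
  $115k+: 60 × 31 = 1860
Adjusted estimate = 9650 / 400 = 24.125 → 24.1.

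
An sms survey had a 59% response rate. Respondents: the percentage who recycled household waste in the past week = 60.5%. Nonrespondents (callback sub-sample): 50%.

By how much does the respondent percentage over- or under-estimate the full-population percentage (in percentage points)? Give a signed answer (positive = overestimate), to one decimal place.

Nonresponse fraction = 1 − 0.59 = 0.41.
Bias = (nonresponse fraction) × (respondent percentage − nonrespondent percentage)
     = 0.41 × (60.5 − 50) = 0.41 × 10.5 = 4.305.

+4.3 percentage points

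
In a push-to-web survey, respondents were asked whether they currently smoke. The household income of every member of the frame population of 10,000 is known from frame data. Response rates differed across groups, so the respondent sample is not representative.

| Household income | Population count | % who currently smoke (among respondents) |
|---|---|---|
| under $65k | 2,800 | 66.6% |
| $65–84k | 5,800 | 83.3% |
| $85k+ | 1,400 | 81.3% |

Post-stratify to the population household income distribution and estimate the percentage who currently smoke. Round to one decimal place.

Post-stratification weights by population share, not respondent share:
  under $65k: (2,800/10,000) × 66.6 = 18.648
  $65–84k: (5,800/10,000) × 83.3 = 48.314
  $85k+: (1,400/10,000) × 81.3 = 11.382
Post-stratified estimate = 78.344 → 78.3%.

78.3%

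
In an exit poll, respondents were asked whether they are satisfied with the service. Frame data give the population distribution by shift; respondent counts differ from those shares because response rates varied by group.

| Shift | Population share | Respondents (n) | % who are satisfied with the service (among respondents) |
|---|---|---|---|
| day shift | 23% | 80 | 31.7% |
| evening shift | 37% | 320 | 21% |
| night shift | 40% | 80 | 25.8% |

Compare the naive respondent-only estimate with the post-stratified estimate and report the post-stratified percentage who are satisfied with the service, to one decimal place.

Without adjustment, the pooled respondent share is:
  (80/480)×31.7 + (320/480)×21 + (80/480)×25.8 = 23.5833%
Reweighting by population shift shares:
  0.23×31.7 + 0.37×21 + 0.4×25.8 = 25.381%

25.4%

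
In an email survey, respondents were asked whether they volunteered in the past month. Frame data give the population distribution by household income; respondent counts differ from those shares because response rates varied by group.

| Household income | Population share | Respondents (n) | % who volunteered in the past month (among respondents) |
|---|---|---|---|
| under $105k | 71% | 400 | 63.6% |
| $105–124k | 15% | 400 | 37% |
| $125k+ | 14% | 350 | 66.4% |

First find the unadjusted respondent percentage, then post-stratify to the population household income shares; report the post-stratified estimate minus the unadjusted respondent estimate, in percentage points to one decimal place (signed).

Without adjustment, the pooled respondent share is:
  (400/1150)×63.6 + (400/1150)×37 + (350/1150)×66.4 = 55.2%
Reweighting by population household income shares:
  0.71×63.6 + 0.15×37 + 0.14×66.4 = 60.002%
Difference = 60.002 − 55.2 = 4.802 pp.

+4.8 percentage points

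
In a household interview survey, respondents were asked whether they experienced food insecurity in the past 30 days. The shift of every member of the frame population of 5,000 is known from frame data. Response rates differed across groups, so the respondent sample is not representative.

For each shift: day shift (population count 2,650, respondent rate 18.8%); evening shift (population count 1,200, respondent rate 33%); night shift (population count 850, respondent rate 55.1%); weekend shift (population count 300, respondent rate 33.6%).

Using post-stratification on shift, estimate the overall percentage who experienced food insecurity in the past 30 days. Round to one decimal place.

Reweight to the known shift distribution:
  day shift: (2,650/5,000) × 18.8 = 9.964
  evening shift: (1,200/5,000) × 33 = 7.92
  night shift: (850/5,000) × 55.1 = 9.367
  weekend shift: (300/5,000) × 33.6 = 2.016
Post-stratified estimate = 29.267 → 29.3%.

29.3%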